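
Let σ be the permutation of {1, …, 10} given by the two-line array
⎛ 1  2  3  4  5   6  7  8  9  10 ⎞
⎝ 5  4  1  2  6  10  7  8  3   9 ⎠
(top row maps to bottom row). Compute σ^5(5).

Tracing 5 → 6 → … returns to 5 after 6 steps, so 5 lies in a 6-cycle (1, 5, 6, 10, 9, 3).
Stepping 5 places around the cycle: 5 → 6 → 10 → 9 → 3 → 1.

1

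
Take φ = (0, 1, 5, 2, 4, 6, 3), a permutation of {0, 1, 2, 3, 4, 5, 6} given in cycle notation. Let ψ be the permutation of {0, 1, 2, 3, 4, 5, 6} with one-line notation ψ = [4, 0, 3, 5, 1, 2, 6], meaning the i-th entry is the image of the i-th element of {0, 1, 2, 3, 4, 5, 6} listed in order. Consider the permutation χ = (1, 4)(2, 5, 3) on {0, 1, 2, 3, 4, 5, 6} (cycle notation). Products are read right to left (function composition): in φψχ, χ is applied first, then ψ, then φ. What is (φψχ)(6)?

3

(φψχ)(6) = φ(ψ(χ(6))). χ(6) = 6, then ψ(6) = 6, then φ(6) = 3, so the result is 3.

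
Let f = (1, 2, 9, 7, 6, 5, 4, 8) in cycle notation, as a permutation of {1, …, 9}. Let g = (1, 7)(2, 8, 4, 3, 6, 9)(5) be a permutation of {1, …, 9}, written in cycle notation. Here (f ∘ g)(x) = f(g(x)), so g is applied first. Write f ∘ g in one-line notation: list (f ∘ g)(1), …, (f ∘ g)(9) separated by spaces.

For each element, apply g then f: 1 → 7 → 6; 2 → 8 → 1; 3 → 6 → 5; 4 → 3 → 3; 5 → 5 → 4; 6 → 9 → 7; 7 → 1 → 2; 8 → 4 → 8; 9 → 2 → 9.
Collecting the images, f ∘ g = [6 1 5 3 4 7 2 8 9].

6 1 5 3 4 7 2 8 9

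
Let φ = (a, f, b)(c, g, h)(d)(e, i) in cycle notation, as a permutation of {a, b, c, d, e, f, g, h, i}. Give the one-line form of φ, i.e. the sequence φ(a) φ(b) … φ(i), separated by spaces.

f a g d i b h c e

Reading each image from the cycles: a↦f, b↦a, c↦g, d↦d, e↦i, f↦b, g↦h, h↦c, i↦e.
Listing these in domain order gives f a g d i b h c e.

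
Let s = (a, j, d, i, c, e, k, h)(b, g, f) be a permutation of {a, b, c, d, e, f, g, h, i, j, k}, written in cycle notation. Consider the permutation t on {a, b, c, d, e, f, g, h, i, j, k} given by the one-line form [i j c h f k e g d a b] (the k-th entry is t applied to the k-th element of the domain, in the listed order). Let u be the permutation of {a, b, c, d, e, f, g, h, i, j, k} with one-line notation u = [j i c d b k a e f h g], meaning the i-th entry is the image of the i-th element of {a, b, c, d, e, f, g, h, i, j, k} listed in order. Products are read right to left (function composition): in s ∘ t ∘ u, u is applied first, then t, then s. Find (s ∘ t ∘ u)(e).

(s ∘ t ∘ u)(e) = s(t(u(e))). u(e) = b, then t(b) = j, then s(j) = d, so the result is d.

d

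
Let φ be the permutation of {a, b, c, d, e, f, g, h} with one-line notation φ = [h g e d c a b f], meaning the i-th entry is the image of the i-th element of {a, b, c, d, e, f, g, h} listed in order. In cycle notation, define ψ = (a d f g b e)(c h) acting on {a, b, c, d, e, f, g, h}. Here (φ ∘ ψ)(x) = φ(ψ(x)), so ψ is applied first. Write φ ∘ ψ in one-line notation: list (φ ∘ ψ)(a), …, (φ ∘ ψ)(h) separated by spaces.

d c f a h b g e

(φ ∘ ψ)(x) = φ(ψ(x)). Computing each image: φ(ψ(a)) = φ(d) = d, φ(ψ(b)) = φ(e) = c, φ(ψ(c)) = φ(h) = f, φ(ψ(d)) = φ(f) = a, φ(ψ(e)) = φ(a) = h, φ(ψ(f)) = φ(g) = b, φ(ψ(g)) = φ(b) = g, φ(ψ(h)) = φ(c) = e.
Hence φ ∘ ψ = [d c f a h b g e].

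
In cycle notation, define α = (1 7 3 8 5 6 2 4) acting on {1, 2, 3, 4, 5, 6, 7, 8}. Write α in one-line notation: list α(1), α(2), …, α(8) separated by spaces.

7 4 8 1 6 2 3 5

Each element maps to the next entry in its cycle (wrapping to the front): 1→7, 2→4, 3→8, 4→1, 5→6, 6→2, 7→3, 8→5.
Listing these in domain order gives 7 4 8 1 6 2 3 5.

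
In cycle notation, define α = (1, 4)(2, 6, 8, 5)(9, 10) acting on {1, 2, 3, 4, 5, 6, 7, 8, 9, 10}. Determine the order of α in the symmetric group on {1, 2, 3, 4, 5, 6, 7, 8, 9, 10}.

4

The cycle type of α is (4, 2, 2, 1, 1).
Since disjoint cycles commute, ord(α) = lcm(4, 2, 2) = 4.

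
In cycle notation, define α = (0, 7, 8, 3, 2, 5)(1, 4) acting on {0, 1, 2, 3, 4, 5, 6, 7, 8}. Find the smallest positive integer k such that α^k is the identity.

6

The disjoint cycles have lengths 6, 2, 1.
Since disjoint cycles commute, ord(α) = lcm(6, 2) = 6.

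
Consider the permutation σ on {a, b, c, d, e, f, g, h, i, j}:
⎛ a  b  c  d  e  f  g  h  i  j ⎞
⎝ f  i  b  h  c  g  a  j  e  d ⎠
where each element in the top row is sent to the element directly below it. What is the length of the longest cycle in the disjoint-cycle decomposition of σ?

4

Decomposing into disjoint cycles gives (a, f, g)(b, i, e, c)(d, h, j); the longest has length 4.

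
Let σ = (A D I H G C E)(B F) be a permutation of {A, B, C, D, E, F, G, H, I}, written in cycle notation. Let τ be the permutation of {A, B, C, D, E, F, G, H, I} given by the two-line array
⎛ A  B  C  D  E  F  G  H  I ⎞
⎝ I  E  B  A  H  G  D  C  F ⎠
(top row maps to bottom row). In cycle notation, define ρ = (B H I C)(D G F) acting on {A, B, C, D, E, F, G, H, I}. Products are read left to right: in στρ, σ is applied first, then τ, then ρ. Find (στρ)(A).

Chase A: σ(A) = D; τ(D) = A; ρ(A) = A. Hence (στρ)(A) = A.

A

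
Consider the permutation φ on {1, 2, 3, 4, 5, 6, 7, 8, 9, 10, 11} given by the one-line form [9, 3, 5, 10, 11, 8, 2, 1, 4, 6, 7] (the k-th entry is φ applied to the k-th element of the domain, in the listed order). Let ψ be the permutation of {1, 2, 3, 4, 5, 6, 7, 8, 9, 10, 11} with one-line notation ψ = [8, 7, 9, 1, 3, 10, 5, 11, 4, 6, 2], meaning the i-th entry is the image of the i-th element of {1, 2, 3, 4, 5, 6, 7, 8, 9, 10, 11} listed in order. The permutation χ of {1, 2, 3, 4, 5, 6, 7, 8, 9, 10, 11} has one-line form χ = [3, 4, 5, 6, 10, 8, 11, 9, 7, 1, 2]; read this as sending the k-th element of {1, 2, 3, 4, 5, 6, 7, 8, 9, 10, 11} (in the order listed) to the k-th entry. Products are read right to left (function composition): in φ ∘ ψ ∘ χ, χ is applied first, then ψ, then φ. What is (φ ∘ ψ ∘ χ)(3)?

5

Apply the permutations in order: χ(3) = 5, then ψ(5) = 3, then φ(3) = 5. So (φ ∘ ψ ∘ χ)(3) = 5.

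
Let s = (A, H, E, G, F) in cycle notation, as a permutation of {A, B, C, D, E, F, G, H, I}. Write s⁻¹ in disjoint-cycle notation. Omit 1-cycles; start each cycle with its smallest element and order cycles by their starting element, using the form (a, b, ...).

(A, F, G, E, H)

Inverting a permutation written in cycle notation just reverses the order within every cycle.
After reversing and putting each cycle's least element first, s⁻¹ = (A, F, G, E, H).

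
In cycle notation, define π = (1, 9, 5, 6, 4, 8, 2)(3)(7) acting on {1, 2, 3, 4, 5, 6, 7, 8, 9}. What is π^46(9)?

9 lies in the 7-cycle (1, 9, 5, 6, 4, 8, 2).
On a 7-cycle, π^7 is the identity, so π^46 = π^4 there (46 ≡ 4 mod 7).
Stepping 4 places around the cycle: 9 → 5 → 6 → 4 → 8.

8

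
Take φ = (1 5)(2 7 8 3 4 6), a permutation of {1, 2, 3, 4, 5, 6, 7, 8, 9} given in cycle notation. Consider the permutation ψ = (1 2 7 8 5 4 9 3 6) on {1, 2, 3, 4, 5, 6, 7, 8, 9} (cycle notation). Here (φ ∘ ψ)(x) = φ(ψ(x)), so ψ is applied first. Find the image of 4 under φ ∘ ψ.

First apply ψ: ψ(4) = 9, then φ(9) = 9. Thus (φ ∘ ψ)(4) = 9.

9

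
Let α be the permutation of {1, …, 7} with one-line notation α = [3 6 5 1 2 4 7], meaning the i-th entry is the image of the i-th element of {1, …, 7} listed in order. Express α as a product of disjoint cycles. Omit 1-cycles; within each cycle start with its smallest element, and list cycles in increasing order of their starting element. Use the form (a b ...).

(1 3 5 2 6 4)

From 1: 1 → 3 → 5 → 2 → 6 → 4 → 1, closing the cycle (1 3 5 2 6 4).
Repeating from the next unused element and collecting all non-trivial cycles gives (1 3 5 2 6 4).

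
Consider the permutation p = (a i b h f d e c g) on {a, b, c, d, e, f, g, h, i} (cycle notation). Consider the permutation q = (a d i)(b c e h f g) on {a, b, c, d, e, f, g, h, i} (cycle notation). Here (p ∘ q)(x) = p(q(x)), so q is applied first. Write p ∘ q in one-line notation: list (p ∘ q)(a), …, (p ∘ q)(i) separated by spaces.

e g c b f a h d i

Chase each element through q then p: a → d → e; b → c → g; c → e → c; d → i → b; e → h → f; f → g → a; g → b → h; h → f → d; i → a → i.
So p ∘ q in one-line form is e g c b f a h d i.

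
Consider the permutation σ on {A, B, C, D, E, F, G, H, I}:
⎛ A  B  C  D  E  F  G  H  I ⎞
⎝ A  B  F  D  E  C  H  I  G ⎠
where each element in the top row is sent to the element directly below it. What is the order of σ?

Writing σ as disjoint cycles, the cycle lengths are 3, 2, 1, 1, 1, 1.
The order of σ is the least common multiple of its cycle lengths: lcm(3, 2) = 6.

6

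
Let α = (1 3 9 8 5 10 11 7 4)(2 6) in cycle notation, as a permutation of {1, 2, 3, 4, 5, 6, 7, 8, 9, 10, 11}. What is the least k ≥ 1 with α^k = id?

The disjoint cycles have lengths 9, 2.
The order of α is the least common multiple of its cycle lengths: lcm(9, 2) = 18.

18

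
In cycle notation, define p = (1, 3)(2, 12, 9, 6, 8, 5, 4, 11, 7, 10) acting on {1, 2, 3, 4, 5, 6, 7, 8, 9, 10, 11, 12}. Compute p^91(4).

11

4 lies in the 10-cycle (2, 12, 9, 6, 8, 5, 4, 11, 7, 10).
On a 10-cycle, p^10 is the identity, so p^91 = p^1 there (91 ≡ 1 mod 10).
Stepping 1 place around the cycle: 4 → 11.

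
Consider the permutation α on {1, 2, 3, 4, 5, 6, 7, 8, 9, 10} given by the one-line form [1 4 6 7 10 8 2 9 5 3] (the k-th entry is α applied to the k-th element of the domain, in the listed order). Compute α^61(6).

8

Tracing 6 → 8 → … returns to 6 after 6 steps, so 6 lies in a 6-cycle (3, 6, 8, 9, 5, 10).
On a 6-cycle, α^6 is the identity, so α^61 = α^1 there (61 ≡ 1 mod 6).
Stepping 1 place around the cycle: 6 → 8.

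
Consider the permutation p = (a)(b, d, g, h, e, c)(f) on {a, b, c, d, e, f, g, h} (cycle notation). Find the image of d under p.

g

d appears in (b, d, g, h, e, c); the next entry (wrapping around) is g.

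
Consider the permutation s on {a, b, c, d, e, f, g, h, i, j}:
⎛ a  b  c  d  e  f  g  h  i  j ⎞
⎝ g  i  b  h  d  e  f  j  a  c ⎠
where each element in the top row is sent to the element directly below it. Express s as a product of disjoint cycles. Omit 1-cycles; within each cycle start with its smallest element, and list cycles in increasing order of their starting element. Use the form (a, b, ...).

(a, g, f, e, d, h, j, c, b, i)

From a: a → g → f → e → d → h → j → c → b → i → a, closing the cycle (a, g, f, e, d, h, j, c, b, i).
Continuing from each remaining unvisited element yields (a, g, f, e, d, h, j, c, b, i).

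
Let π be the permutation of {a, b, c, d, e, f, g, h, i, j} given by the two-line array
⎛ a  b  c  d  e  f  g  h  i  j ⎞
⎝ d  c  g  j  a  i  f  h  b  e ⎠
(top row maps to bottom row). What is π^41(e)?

Tracing e → a → … returns to e after 4 steps, so e lies in a 4-cycle (a, d, j, e).
Since the cycle has length 4, π^41 acts on it the same as π^1 (41 mod 4 = 1).
Advancing 1 step from e: e → a.

a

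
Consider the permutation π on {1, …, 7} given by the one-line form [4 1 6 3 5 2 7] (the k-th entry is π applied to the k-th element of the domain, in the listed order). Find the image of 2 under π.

1

2 is element number 2 of the domain, and entry number 2 of the one-line form is 1, so π(2) = 1.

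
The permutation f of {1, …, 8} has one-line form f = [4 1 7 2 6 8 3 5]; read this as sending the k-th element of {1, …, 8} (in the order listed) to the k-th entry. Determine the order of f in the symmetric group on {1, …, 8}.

The disjoint-cycle form of f has cycle lengths 3, 3, 2.
Since disjoint cycles commute, ord(f) = lcm(3, 3, 2) = 6.

6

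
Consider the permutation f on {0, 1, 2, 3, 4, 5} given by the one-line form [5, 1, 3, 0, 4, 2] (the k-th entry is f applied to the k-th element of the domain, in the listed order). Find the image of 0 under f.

0 is element number 1 of the domain, and entry number 1 of the one-line form is 5, so f(0) = 5.

5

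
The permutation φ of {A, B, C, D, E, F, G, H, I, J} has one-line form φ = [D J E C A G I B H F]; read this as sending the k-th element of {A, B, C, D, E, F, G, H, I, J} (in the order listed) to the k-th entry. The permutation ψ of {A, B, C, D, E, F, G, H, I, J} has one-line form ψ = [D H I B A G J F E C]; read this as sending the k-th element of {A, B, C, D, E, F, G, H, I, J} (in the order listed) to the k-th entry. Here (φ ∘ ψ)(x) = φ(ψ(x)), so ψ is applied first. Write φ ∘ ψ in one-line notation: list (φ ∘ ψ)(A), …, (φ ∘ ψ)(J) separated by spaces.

For each element, apply ψ then φ: A → D → C; B → H → B; C → I → H; D → B → J; E → A → D; F → G → I; G → J → F; H → F → G; I → E → A; J → C → E.
Collecting the images, φ ∘ ψ = [C B H J D I F G A E].

C B H J D I F G A E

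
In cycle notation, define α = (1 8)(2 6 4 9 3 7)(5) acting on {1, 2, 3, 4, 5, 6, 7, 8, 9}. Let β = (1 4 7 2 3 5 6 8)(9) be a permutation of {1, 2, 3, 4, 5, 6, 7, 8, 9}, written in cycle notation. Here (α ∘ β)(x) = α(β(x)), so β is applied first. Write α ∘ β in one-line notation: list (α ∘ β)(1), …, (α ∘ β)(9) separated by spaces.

9 7 5 2 4 1 6 8 3

For each element, apply β then α: 1 → 4 → 9; 2 → 3 → 7; 3 → 5 → 5; 4 → 7 → 2; 5 → 6 → 4; 6 → 8 → 1; 7 → 2 → 6; 8 → 1 → 8; 9 → 9 → 3.
So α ∘ β in one-line form is 9 7 5 2 4 1 6 8 3.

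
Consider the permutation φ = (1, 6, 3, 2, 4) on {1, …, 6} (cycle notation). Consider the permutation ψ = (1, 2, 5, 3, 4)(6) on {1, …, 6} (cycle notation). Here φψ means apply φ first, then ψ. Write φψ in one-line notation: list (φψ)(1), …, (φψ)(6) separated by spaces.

6 1 5 2 3 4

Chase each element through φ then ψ: 1 → 6 → 6; 2 → 4 → 1; 3 → 2 → 5; 4 → 1 → 2; 5 → 5 → 3; 6 → 3 → 4.
Collecting the images, φψ = [6 1 5 2 3 4].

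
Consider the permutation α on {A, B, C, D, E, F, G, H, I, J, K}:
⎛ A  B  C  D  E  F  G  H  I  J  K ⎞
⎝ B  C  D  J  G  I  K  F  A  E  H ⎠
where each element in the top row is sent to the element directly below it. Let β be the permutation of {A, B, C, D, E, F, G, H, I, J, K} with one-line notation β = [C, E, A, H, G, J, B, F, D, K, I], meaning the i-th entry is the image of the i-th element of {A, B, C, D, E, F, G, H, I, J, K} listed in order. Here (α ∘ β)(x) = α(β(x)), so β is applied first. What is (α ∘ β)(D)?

F

(α ∘ β)(D) = α(β(D)). β(D) = H, then α(H) = F. So (α ∘ β)(D) = F.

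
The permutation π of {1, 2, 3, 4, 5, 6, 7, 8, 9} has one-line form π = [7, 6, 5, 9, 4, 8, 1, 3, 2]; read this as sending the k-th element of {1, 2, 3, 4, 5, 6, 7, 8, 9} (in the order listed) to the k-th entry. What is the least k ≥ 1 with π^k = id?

Decomposing into disjoint cycles gives cycle lengths 7, 2.
The order is lcm(7, 2) = 14.

14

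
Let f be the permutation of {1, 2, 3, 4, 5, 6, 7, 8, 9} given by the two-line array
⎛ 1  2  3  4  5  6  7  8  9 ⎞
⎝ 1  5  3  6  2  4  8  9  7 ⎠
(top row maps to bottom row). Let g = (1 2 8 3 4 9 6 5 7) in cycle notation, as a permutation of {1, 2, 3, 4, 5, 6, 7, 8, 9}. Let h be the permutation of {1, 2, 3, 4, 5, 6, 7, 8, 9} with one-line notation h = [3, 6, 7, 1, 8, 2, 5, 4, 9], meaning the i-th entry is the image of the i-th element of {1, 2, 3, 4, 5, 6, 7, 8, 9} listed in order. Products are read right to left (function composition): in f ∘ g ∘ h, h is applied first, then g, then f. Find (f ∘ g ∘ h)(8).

Apply the permutations in order: h(8) = 4, then g(4) = 9, then f(9) = 7. So (f ∘ g ∘ h)(8) = 7.

7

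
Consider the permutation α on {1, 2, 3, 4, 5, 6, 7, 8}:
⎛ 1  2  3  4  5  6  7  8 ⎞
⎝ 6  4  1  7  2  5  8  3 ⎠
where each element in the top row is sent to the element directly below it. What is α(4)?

The entry below 4 in the array is 7, so α(4) = 7.

7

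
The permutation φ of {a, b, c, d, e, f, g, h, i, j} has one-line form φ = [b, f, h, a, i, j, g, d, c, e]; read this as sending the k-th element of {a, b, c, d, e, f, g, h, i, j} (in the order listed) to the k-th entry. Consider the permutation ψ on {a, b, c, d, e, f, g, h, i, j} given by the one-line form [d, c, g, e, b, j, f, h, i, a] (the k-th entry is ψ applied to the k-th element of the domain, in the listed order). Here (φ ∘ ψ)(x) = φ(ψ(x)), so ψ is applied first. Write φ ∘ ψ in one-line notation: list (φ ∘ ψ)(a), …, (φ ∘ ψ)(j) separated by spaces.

(φ ∘ ψ)(x) = φ(ψ(x)). Computing each image: φ(ψ(a)) = φ(d) = a, φ(ψ(b)) = φ(c) = h, φ(ψ(c)) = φ(g) = g, φ(ψ(d)) = φ(e) = i, φ(ψ(e)) = φ(b) = f, φ(ψ(f)) = φ(j) = e, φ(ψ(g)) = φ(f) = j, φ(ψ(h)) = φ(h) = d, φ(ψ(i)) = φ(i) = c, φ(ψ(j)) = φ(a) = b.
Hence φ ∘ ψ = [a h g i f e j d c b].

a h g i f e j d c b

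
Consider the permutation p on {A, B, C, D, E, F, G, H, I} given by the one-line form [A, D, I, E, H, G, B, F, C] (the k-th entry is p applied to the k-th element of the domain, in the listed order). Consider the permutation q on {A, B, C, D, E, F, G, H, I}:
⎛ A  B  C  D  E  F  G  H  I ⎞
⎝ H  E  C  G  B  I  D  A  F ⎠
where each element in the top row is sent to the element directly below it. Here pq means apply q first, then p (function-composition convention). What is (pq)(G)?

q(G) = D, then p(D) = E; composing gives (pq)(G) = E.

E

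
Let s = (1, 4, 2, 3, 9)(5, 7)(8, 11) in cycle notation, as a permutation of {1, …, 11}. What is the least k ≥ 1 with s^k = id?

10

The disjoint cycles have lengths 5, 2, 2, 1, 1.
The order is lcm(5, 2, 2) = 10.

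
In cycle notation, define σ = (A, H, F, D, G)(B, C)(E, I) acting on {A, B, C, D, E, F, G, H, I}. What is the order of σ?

The cycle type of σ is (5, 2, 2).
The order is lcm(5, 2, 2) = 10.

10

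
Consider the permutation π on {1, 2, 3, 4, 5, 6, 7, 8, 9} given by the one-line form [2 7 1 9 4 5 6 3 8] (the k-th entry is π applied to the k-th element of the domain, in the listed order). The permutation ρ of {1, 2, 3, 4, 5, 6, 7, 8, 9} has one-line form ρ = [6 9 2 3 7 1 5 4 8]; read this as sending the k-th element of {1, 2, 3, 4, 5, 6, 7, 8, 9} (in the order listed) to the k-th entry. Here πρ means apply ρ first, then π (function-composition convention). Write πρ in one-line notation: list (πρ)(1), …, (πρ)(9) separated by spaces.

For each element, apply ρ then π: 1 → 6 → 5; 2 → 9 → 8; 3 → 2 → 7; 4 → 3 → 1; 5 → 7 → 6; 6 → 1 → 2; 7 → 5 → 4; 8 → 4 → 9; 9 → 8 → 3.
So πρ in one-line form is 5 8 7 1 6 2 4 9 3.

5 8 7 1 6 2 4 9 3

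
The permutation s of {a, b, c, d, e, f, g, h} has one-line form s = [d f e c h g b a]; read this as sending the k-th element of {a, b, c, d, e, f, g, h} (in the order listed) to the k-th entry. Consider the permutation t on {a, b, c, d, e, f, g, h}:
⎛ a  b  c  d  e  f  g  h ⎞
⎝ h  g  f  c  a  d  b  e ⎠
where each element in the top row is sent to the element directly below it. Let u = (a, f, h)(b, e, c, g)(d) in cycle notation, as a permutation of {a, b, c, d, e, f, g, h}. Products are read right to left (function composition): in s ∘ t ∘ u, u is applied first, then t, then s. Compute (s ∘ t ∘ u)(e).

(s ∘ t ∘ u)(e) = s(t(u(e))). u(e) = c, then t(c) = f, then s(f) = g, so the result is g.

g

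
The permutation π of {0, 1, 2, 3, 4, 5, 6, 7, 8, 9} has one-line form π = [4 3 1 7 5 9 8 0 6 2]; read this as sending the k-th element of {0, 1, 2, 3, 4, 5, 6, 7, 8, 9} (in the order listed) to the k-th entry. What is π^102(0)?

3

Tracing 0 → 4 → … returns to 0 after 8 steps, so 0 lies in an 8-cycle (0 4 5 9 2 1 3 7).
On an 8-cycle, π^8 is the identity, so π^102 = π^6 there (102 ≡ 6 mod 8).
Stepping 6 places around the cycle: 0 → 4 → 5 → 9 → 2 → 1 → 3.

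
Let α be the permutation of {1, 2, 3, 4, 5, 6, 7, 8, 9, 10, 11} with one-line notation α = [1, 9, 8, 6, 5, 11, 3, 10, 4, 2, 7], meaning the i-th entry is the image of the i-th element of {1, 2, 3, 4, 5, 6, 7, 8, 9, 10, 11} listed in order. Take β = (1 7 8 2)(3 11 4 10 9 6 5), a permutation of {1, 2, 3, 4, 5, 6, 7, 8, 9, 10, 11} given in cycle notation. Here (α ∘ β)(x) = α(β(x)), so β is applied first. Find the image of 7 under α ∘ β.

10

First apply β: β(7) = 8, then α(8) = 10. Thus (α ∘ β)(7) = 10.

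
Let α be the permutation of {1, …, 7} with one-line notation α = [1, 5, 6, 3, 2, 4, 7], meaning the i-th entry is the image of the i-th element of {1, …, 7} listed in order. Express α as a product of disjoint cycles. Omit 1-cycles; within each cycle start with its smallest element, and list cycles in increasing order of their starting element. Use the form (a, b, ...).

Iterating α from 2 gives 2 → 5 → 2; that is the 2-cycle (2, 5).
Continuing from each remaining unvisited element yields (2, 5)(3, 6, 4).

(2, 5)(3, 6, 4)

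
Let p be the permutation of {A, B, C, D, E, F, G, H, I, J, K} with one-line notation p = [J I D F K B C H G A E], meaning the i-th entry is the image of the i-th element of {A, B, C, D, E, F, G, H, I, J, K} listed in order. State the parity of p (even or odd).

odd

In disjoint-cycle form the cycle lengths are 6, 2, 2, 1.
A cycle of length ℓ contributes ℓ−1 transpositions, so p is a product of 5 + 1 + 1 = 7 transpositions — odd.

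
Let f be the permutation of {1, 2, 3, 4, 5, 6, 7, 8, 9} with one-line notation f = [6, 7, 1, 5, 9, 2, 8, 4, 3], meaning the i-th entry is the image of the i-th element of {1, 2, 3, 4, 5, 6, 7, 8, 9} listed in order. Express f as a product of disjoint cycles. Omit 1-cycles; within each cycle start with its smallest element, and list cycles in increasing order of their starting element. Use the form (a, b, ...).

Start at 1 and follow images: 1 → 6 → 2 → 7 → 8 → 4 → 5 → 9 → 3 → 1, giving the cycle (1, 6, 2, 7, 8, 4, 5, 9, 3).
Repeating from the next unused element and collecting all non-trivial cycles gives (1, 6, 2, 7, 8, 4, 5, 9, 3).

(1, 6, 2, 7, 8, 4, 5, 9, 3)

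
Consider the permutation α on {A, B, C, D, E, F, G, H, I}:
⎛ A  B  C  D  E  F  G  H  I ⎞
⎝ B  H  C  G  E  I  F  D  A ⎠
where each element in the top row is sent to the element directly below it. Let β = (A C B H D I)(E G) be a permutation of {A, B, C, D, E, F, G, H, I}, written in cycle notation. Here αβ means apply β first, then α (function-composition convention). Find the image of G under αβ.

E

(αβ)(G) = α(β(G)). β(G) = E, then α(E) = E. So (αβ)(G) = E.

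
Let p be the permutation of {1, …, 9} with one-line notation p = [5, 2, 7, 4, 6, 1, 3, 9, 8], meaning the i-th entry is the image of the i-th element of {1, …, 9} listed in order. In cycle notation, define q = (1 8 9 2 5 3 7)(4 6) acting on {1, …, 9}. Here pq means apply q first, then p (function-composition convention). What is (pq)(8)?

q(8) = 9, then p(9) = 8; composing gives (pq)(8) = 8.

8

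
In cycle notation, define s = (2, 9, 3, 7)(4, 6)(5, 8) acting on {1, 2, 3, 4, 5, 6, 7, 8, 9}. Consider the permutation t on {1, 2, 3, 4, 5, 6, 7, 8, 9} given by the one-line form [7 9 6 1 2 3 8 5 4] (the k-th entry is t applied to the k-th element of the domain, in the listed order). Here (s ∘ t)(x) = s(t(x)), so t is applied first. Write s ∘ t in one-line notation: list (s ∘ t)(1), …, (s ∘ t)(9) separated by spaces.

(s ∘ t)(x) = s(t(x)). Computing each image: s(t(1)) = s(7) = 2, s(t(2)) = s(9) = 3, s(t(3)) = s(6) = 4, s(t(4)) = s(1) = 1, s(t(5)) = s(2) = 9, s(t(6)) = s(3) = 7, s(t(7)) = s(8) = 5, s(t(8)) = s(5) = 8, s(t(9)) = s(4) = 6.
Hence s ∘ t = [2 3 4 1 9 7 5 8 6].

2 3 4 1 9 7 5 8 6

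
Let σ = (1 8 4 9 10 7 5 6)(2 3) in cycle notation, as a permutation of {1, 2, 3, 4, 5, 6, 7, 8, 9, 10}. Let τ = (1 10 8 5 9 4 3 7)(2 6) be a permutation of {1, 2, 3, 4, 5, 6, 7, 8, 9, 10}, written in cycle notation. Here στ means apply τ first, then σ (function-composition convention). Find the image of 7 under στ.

8

(στ)(7) = σ(τ(7)). τ(7) = 1, then σ(1) = 8. So (στ)(7) = 8.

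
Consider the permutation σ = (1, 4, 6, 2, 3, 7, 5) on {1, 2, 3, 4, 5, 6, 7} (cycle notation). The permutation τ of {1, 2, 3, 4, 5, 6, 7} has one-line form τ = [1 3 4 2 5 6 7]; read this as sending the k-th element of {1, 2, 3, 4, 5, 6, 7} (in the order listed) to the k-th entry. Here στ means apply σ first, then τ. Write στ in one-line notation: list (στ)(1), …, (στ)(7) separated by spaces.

(στ)(x) = τ(σ(x)). Computing each image: τ(σ(1)) = τ(4) = 2, τ(σ(2)) = τ(3) = 4, τ(σ(3)) = τ(7) = 7, τ(σ(4)) = τ(6) = 6, τ(σ(5)) = τ(1) = 1, τ(σ(6)) = τ(2) = 3, τ(σ(7)) = τ(5) = 5.
Hence στ = [2 4 7 6 1 3 5].

2 4 7 6 1 3 5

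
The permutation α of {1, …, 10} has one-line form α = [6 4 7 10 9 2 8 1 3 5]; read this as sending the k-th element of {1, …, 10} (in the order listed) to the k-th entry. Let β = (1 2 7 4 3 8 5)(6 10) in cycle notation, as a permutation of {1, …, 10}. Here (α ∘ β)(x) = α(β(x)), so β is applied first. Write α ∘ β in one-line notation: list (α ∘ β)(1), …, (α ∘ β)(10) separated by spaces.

(α ∘ β)(x) = α(β(x)). Computing each image: α(β(1)) = α(2) = 4, α(β(2)) = α(7) = 8, α(β(3)) = α(8) = 1, α(β(4)) = α(3) = 7, α(β(5)) = α(1) = 6, α(β(6)) = α(10) = 5, α(β(7)) = α(4) = 10, α(β(8)) = α(5) = 9, α(β(9)) = α(9) = 3, α(β(10)) = α(6) = 2.
Hence α ∘ β = [4 8 1 7 6 5 10 9 3 2].

4 8 1 7 6 5 10 9 3 2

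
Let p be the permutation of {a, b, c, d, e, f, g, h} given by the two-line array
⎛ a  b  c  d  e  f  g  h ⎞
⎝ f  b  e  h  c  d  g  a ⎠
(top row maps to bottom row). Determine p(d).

h

The entry below d in the array is h, so p(d) = h.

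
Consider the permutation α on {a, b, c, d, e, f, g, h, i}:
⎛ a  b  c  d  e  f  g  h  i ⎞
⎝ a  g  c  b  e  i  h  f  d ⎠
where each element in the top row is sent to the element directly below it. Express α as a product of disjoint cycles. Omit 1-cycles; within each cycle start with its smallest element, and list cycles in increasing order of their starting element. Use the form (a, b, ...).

Iterating α from b gives b → g → h → f → i → d → b; that is the 6-cycle (b, g, h, f, i, d).
Repeating from the next unused element and collecting all non-trivial cycles gives (b, g, h, f, i, d).

(b, g, h, f, i, d)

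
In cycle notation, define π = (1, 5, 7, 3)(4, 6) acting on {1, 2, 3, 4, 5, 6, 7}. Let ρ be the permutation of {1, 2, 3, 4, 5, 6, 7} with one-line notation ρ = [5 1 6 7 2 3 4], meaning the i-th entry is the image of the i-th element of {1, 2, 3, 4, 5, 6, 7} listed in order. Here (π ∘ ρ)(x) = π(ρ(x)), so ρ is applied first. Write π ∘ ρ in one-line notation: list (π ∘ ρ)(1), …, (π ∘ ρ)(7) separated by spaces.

For each element, apply ρ then π: 1 → 5 → 7; 2 → 1 → 5; 3 → 6 → 4; 4 → 7 → 3; 5 → 2 → 2; 6 → 3 → 1; 7 → 4 → 6.
Collecting the images, π ∘ ρ = [7 5 4 3 2 1 6].

7 5 4 3 2 1 6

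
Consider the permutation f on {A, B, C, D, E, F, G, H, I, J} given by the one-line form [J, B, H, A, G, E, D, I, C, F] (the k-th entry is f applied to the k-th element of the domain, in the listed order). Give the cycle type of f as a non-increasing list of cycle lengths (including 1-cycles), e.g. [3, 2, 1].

[6, 3, 1]

The disjoint cycles are (A, J, F, E, G, D)(B)(C, H, I), with lengths 6, 3, 1 in non-increasing order.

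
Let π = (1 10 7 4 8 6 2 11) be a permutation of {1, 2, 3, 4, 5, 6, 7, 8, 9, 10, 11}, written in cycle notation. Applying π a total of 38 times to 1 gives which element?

1 lies in the 8-cycle (1 10 7 4 8 6 2 11).
Since the cycle has length 8, π^38 acts on it the same as π^6 (38 mod 8 = 6).
Stepping 6 places around the cycle: 1 → 10 → 7 → 4 → 8 → 6 → 2.

2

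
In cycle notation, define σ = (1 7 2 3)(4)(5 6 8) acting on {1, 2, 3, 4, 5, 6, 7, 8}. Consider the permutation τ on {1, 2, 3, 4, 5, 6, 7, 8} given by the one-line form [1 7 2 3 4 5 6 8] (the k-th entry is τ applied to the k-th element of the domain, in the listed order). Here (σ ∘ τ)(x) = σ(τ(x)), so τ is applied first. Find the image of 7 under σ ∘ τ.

τ(7) = 6, then σ(6) = 8; composing gives (σ ∘ τ)(7) = 8.

8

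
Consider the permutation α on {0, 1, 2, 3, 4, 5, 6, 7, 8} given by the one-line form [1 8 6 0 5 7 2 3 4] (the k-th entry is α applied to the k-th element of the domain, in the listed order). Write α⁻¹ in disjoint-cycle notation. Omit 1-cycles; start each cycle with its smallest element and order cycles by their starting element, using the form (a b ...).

(0 3 7 5 4 8 1)(2 6)

First write α in disjoint cycles: (0 1 8 4 5 7 3)(2 6).
Reversing each cycle (and rotating so the smallest element leads) gives α⁻¹ = (0 3 7 5 4 8 1)(2 6).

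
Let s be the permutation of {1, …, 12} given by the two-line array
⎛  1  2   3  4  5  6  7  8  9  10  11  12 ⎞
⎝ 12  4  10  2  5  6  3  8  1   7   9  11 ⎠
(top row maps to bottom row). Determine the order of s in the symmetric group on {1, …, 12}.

12

Decomposing into disjoint cycles gives cycle lengths 4, 3, 2, 1, 1, 1.
The order is lcm(4, 3, 2) = 12.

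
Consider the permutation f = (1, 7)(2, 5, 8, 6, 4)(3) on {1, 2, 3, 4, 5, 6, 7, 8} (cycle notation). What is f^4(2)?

2 lies in the 5-cycle (2, 5, 8, 6, 4).
Stepping 4 places around the cycle: 2 → 5 → 8 → 6 → 4.

4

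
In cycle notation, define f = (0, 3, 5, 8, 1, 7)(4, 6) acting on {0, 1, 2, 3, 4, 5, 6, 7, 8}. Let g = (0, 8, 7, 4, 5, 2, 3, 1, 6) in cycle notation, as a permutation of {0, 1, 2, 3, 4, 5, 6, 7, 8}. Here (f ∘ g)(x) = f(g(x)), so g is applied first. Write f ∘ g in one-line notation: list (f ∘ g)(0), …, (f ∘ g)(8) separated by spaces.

(f ∘ g)(x) = f(g(x)). Computing each image: f(g(0)) = f(8) = 1, f(g(1)) = f(6) = 4, f(g(2)) = f(3) = 5, f(g(3)) = f(1) = 7, f(g(4)) = f(5) = 8, f(g(5)) = f(2) = 2, f(g(6)) = f(0) = 3, f(g(7)) = f(4) = 6, f(g(8)) = f(7) = 0.
Hence f ∘ g = [1 4 5 7 8 2 3 6 0].

1 4 5 7 8 2 3 6 0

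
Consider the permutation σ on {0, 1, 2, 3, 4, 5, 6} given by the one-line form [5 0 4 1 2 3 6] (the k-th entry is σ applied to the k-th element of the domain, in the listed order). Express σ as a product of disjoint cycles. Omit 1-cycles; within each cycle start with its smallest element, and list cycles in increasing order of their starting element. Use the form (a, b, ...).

Iterating σ from 0 gives 0 → 5 → 3 → 1 → 0; that is the 4-cycle (0, 5, 3, 1).
Continuing from each remaining unvisited element yields (0, 5, 3, 1)(2, 4).

(0, 5, 3, 1)(2, 4)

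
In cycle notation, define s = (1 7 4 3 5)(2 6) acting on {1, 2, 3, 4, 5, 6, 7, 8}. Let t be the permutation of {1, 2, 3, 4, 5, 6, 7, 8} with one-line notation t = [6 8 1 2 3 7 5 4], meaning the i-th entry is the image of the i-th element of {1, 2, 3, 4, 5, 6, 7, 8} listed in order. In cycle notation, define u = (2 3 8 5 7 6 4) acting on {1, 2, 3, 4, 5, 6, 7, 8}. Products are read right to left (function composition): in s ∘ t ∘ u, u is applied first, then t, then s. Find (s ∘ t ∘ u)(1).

2

Apply the permutations in order: u(1) = 1, then t(1) = 6, then s(6) = 2. So (s ∘ t ∘ u)(1) = 2.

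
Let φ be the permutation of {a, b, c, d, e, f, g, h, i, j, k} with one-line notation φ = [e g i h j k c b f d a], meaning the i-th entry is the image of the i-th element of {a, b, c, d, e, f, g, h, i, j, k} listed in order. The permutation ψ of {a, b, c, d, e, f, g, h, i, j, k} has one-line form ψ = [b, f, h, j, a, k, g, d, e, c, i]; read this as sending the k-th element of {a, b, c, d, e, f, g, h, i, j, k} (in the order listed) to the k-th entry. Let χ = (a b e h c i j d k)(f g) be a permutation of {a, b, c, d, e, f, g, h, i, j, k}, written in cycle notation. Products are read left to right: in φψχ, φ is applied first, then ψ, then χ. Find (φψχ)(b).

Chase b: φ(b) = g; ψ(g) = g; χ(g) = f. Hence (φψχ)(b) = f.

f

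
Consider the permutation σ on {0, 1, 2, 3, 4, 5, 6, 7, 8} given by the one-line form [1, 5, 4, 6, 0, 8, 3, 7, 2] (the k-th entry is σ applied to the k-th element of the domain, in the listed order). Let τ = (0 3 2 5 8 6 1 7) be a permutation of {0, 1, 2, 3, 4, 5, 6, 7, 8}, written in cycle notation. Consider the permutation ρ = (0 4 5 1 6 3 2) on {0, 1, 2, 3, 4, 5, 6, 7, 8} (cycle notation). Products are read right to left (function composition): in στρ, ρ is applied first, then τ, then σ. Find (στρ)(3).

Chase 3: ρ(3) = 2; τ(2) = 5; σ(5) = 8. Hence (στρ)(3) = 8.

8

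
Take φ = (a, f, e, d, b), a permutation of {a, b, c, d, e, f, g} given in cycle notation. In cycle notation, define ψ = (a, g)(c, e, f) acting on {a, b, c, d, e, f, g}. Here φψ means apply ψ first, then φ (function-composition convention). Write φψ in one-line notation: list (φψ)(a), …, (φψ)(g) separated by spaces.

g a d b e c f

(φψ)(x) = φ(ψ(x)). Computing each image: φ(ψ(a)) = φ(g) = g, φ(ψ(b)) = φ(b) = a, φ(ψ(c)) = φ(e) = d, φ(ψ(d)) = φ(d) = b, φ(ψ(e)) = φ(f) = e, φ(ψ(f)) = φ(c) = c, φ(ψ(g)) = φ(a) = f.
Hence φψ = [g a d b e c f].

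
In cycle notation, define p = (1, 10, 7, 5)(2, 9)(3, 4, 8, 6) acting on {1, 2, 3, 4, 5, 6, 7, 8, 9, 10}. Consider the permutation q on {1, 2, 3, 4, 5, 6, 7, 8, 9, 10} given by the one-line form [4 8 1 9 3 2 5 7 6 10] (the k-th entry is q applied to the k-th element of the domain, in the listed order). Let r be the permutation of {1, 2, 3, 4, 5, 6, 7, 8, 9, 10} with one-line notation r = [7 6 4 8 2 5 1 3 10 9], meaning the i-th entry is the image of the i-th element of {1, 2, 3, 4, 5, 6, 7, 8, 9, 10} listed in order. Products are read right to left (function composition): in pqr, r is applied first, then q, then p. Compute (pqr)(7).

8

Apply the permutations in order: r(7) = 1, then q(1) = 4, then p(4) = 8. So (pqr)(7) = 8.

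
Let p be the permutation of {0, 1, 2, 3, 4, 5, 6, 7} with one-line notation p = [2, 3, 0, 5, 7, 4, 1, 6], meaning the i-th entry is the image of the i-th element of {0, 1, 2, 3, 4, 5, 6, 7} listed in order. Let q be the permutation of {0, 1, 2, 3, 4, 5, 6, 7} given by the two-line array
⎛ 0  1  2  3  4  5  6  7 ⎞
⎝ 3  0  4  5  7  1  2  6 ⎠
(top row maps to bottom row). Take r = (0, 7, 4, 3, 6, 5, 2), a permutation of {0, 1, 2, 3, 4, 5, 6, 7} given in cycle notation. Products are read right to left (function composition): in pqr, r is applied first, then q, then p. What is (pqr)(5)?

Chase 5: r(5) = 2; q(2) = 4; p(4) = 7. Hence (pqr)(5) = 7.

7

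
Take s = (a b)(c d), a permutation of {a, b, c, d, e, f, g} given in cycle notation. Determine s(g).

g

g does not appear in any cycle of s, so it is a fixed point: s(g) = g.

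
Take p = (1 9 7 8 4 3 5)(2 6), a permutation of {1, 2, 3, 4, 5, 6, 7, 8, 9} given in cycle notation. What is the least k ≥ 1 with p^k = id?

14

The disjoint cycles have lengths 7, 2.
The order is lcm(7, 2) = 14.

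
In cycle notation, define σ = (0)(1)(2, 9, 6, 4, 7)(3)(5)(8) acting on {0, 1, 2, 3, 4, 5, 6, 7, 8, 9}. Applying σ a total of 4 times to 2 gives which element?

2 lies in the 5-cycle (2, 9, 6, 4, 7).
Advancing 4 steps from 2: 2 → 9 → 6 → 4 → 7.

7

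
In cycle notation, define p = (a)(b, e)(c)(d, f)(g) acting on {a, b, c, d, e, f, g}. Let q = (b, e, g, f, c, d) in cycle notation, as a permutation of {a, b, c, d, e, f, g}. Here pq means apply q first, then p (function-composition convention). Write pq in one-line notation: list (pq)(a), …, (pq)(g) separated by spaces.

For each element, apply q then p: a → a → a; b → e → b; c → d → f; d → b → e; e → g → g; f → c → c; g → f → d.
Collecting the images, pq = [a b f e g c d].

a b f e g c d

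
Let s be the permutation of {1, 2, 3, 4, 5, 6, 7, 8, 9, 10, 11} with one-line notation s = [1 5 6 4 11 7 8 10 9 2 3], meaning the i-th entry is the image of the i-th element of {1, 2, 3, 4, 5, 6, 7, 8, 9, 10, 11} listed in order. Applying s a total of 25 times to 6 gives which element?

Tracing 6 → 7 → … returns to 6 after 8 steps, so 6 lies in an 8-cycle (2, 5, 11, 3, 6, 7, 8, 10).
Since the cycle has length 8, s^25 acts on it the same as s^1 (25 mod 8 = 1).
Stepping 1 place around the cycle: 6 → 7.

7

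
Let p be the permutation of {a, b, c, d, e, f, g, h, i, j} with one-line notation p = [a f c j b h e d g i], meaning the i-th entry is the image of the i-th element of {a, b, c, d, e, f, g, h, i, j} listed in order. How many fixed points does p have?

The fixed points (elements with p(x) = x) are {a, c}, so there are 2.

2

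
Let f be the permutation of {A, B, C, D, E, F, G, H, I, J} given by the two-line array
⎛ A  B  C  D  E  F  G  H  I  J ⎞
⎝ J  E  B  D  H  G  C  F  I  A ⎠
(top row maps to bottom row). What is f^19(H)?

Tracing H → F → … returns to H after 6 steps, so H lies in a 6-cycle (B E H F G C).
Since the cycle has length 6, f^19 acts on it the same as f^1 (19 mod 6 = 1).
Advancing 1 step from H: H → F.

F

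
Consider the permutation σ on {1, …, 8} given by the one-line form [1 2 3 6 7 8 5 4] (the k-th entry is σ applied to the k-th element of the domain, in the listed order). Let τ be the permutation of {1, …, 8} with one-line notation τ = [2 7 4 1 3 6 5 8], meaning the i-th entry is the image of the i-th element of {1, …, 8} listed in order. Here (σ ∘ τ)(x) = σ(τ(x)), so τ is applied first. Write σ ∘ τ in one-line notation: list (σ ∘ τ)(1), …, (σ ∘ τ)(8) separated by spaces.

Chase each element through τ then σ: 1 → 2 → 2; 2 → 7 → 5; 3 → 4 → 6; 4 → 1 → 1; 5 → 3 → 3; 6 → 6 → 8; 7 → 5 → 7; 8 → 8 → 4.
Collecting the images, σ ∘ τ = [2 5 6 1 3 8 7 4].

2 5 6 1 3 8 7 4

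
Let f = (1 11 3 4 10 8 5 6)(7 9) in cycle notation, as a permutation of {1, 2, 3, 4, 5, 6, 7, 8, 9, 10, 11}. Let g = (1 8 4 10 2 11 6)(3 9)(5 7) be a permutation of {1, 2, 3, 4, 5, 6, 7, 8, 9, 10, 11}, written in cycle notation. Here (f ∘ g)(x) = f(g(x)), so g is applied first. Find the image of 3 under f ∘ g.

g(3) = 9, then f(9) = 7; composing gives (f ∘ g)(3) = 7.

7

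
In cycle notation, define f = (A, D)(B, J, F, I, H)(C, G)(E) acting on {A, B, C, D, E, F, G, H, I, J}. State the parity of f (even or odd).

even

The cycle lengths are 5, 2, 2, 1.
A cycle is odd iff its length is even; f has 2 even-length cycles, so sgn(f) = (−1)^2 and f is even.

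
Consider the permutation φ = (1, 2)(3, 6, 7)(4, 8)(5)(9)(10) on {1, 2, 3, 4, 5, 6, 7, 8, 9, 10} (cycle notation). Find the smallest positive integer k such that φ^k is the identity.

The cycle type of φ is (3, 2, 2, 1, 1, 1).
The order of φ is the least common multiple of its cycle lengths: lcm(3, 2, 2) = 6.

6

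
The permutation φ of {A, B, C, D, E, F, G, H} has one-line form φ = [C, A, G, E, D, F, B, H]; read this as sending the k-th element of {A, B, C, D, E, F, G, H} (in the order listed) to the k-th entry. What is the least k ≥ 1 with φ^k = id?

4

The disjoint-cycle form of φ has cycle lengths 4, 2, 1, 1.
The order of φ is the least common multiple of its cycle lengths: lcm(4, 2) = 4.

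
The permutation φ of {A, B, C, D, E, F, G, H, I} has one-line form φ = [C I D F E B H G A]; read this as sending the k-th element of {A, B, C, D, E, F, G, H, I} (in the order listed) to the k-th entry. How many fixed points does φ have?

1

The fixed points (elements with φ(x) = x) are {E}, so there is 1.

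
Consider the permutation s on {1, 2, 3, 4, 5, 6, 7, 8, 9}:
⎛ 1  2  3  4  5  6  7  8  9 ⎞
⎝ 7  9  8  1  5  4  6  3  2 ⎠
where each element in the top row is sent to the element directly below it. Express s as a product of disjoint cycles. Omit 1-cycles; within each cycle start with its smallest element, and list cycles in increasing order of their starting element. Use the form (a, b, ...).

(1, 7, 6, 4)(2, 9)(3, 8)

Start at 1 and follow images: 1 → 7 → 6 → 4 → 1, giving the cycle (1, 7, 6, 4).
Repeating from the next unused element and collecting all non-trivial cycles gives (1, 7, 6, 4)(2, 9)(3, 8).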